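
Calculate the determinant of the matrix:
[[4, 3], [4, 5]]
8

For a 2×2 matrix [[a, b], [c, d]], det = ad - bc
det = (4)(5) - (3)(4) = 20 - 12 = 8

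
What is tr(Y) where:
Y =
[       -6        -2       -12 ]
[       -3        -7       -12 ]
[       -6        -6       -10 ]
tr(Y) = -6 - 7 - 10 = -23

The trace of a square matrix is the sum of its diagonal entries.
Diagonal entries of Y: Y[0][0] = -6, Y[1][1] = -7, Y[2][2] = -10.
tr(Y) = -6 - 7 - 10 = -23.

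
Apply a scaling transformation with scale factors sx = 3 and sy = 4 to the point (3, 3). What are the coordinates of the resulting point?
(9, 12)

Scaling matrix:
[[3, 0], [0, 4]]
Result: (3 × 3, 3 × 4) = (9, 12)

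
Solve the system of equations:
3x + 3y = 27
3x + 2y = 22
x = 4, y = 5

Use elimination (row reduction):
Equation 1: 3x + 3y = 27.
Equation 2: 3x + 2y = 22.
Multiply Eq1 by 3 and Eq2 by 3: 9x + 9y = 81;  9x + 6y = 66.
Subtract: (-3)y = -15, so y = 5.
Back-substitute into Eq1: 3x + 3*(5) = 27, so x = 4.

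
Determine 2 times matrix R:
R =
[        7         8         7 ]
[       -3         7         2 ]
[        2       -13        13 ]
2R =
[       14        16        14 ]
[       -6        14         4 ]
[        4       -26        26 ]

Scalar multiplication is elementwise: (2R)[i][j] = 2 * R[i][j].
  (2R)[0][0] = 2 * (7) = 14
  (2R)[0][1] = 2 * (8) = 16
  (2R)[0][2] = 2 * (7) = 14
  (2R)[1][0] = 2 * (-3) = -6
  (2R)[1][1] = 2 * (7) = 14
  (2R)[1][2] = 2 * (2) = 4
  (2R)[2][0] = 2 * (2) = 4
  (2R)[2][1] = 2 * (-13) = -26
  (2R)[2][2] = 2 * (13) = 26
2R =
[       14        16        14 ]
[       -6        14         4 ]
[        4       -26        26 ]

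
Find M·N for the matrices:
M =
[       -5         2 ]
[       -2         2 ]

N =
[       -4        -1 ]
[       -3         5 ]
MN =
[       14        15 ]
[        2        12 ]

Matrix multiplication: (MN)[i][j] = sum over k of M[i][k] * N[k][j].
  (MN)[0][0] = (-5)*(-4) + (2)*(-3) = 14
  (MN)[0][1] = (-5)*(-1) + (2)*(5) = 15
  (MN)[1][0] = (-2)*(-4) + (2)*(-3) = 2
  (MN)[1][1] = (-2)*(-1) + (2)*(5) = 12
MN =
[       14        15 ]
[        2        12 ]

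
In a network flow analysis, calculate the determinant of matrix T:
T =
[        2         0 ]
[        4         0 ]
det(T) = 0

For a 2×2 matrix [[a, b], [c, d]], det = a*d - b*c.
det(T) = (2)*(0) - (0)*(4) = 0 - 0 = 0.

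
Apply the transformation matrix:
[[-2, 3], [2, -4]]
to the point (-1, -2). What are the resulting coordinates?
(-4, 6)

Matrix multiplication:
[[-2, 3], [2, -4]] × [-1, -2]ᵀ
= [-2×-1 + 3×-2, 2×-1 + -4×-2]ᵀ
= [-4.0000, 6.0000]ᵀ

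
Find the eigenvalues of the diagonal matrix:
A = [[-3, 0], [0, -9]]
λ₁ = -3, λ₂ = -9

The characteristic polynomial of A is det(A - λI) = (-3 - λ)(-9 - λ) = 0.
The roots are λ = -3 and λ = -9, so the eigenvalues are the diagonal entries.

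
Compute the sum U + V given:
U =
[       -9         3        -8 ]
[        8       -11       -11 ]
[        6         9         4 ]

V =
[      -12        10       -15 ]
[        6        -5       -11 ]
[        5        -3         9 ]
U + V =
[      -21        13       -23 ]
[       14       -16       -22 ]
[       11         6        13 ]

Matrix addition is elementwise: (U+V)[i][j] = U[i][j] + V[i][j].
  (U+V)[0][0] = (-9) + (-12) = -21
  (U+V)[0][1] = (3) + (10) = 13
  (U+V)[0][2] = (-8) + (-15) = -23
  (U+V)[1][0] = (8) + (6) = 14
  (U+V)[1][1] = (-11) + (-5) = -16
  (U+V)[1][2] = (-11) + (-11) = -22
  (U+V)[2][0] = (6) + (5) = 11
  (U+V)[2][1] = (9) + (-3) = 6
  (U+V)[2][2] = (4) + (9) = 13
U + V =
[      -21        13       -23 ]
[       14       -16       -22 ]
[       11         6        13 ]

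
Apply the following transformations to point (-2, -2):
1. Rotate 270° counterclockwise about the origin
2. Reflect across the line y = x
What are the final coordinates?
(2, -2)

Step 1: Rotate 270° → (-2, 2)
Step 2: Reflect across the line y = x → (2, -2)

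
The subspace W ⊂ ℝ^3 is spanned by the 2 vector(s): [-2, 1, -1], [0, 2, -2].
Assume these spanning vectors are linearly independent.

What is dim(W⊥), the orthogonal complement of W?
dim(W⊥) = 1

For any subspace W of ℝ^n, dim(W) + dim(W⊥) = n (the whole-space dimension).
Here the given 2 vectors are linearly independent, so dim(W) = 2.
Thus dim(W⊥) = n - dim(W) = 3 - 2 = 1.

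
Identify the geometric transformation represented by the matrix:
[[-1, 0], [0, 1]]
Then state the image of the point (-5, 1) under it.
reflection across the y-axis; image of (-5, 1) is (5, 1)

This is a symmetric orthogonal matrix with determinant -1, which characterizes a reflection in ℝ².
The matrix [[-1, 0], [0, 1]] represents: reflection across the y-axis.
Applying it to (-5, 1): [-1·-5 + 0·1, 0·-5 + 1·1] = (5, 1).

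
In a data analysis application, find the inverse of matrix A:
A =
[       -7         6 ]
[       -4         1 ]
det(A) = 17
A⁻¹ =
[     1/17     -6/17 ]
[     4/17     -7/17 ]

For a 2×2 matrix A = [[a, b], [c, d]] with det(A) ≠ 0, A⁻¹ = (1/det(A)) * [[d, -b], [-c, a]].
det(A) = (-7)*(1) - (6)*(-4) = -7 + 24 = 17.
A⁻¹ = (1/17) * [[1, -6], [4, -7]].
Dividing each entry by 17 and reducing:
A⁻¹ =
[     1/17     -6/17 ]
[     4/17     -7/17 ]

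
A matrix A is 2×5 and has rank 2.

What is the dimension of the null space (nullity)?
3

The rank-nullity theorem for an m×n matrix states:
rank(A) + nullity(A) = n (the number of columns).
Here n = 5 and rank(A) = 2, so nullity(A) = 5 - 2 = 3.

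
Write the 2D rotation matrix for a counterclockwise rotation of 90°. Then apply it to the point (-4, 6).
R = [[0, -1], [1, 0]]; R·(-4, 6) = (-6, -4)

Rotation matrix formula: R(θ) = [[cos θ, -sin θ], [sin θ, cos θ]]
For θ = 90°:
cos(90°) = 0
sin(90°) = 1
R = [[0, -1], [1, 0]]
Apply to (-4, 6): [0·-4 + (-1)·6, 1·-4 + 0·6] = (-6, -4)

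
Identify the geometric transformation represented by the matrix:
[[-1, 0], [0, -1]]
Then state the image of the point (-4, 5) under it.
rotation by 180° (or reflection through origin); image of (-4, 5) is (4, -5)

This matches the form [[cos θ, -sin θ], [sin θ, cos θ]] of a rotation matrix; reading off cos θ and sin θ gives the angle.
The matrix [[-1, 0], [0, -1]] represents: rotation by 180° (or reflection through origin).
Applying it to (-4, 5): [-1·-4 + 0·5, 0·-4 + -1·5] = (4, -5).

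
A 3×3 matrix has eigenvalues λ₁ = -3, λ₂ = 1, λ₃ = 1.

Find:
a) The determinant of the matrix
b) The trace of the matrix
det = -3, trace = -1

Two standard eigenvalue identities:
- det(A) equals the product of the eigenvalues (counted with multiplicity).
- trace(A) equals the sum of the eigenvalues.
det(A) = (-3)*(1)*(1) = -3.
trace(A) = -3 + 1 + 1 = -1.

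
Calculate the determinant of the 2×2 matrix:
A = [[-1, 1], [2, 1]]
-3

For A = [[a, b], [c, d]], det(A) = a*d - b*c.
det(A) = (-1)*(1) - (1)*(2) = -1 - 2 = -3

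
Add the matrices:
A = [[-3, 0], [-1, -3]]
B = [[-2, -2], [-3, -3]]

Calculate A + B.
[[-5, -2], [-4, -6]]

Add corresponding elements:
(-3)+(-2)=-5
(0)+(-2)=-2
(-1)+(-3)=-4
(-3)+(-3)=-6
A + B = [[-5, -2], [-4, -6]]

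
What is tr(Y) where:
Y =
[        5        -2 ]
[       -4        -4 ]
tr(Y) = 5 - 4 = 1

The trace of a square matrix is the sum of its diagonal entries.
Diagonal entries of Y: Y[0][0] = 5, Y[1][1] = -4.
tr(Y) = 5 - 4 = 1.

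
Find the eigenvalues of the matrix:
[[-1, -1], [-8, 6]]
λ = -2 and λ = 7

Characteristic equation: det(A - λI) = 0
λ² - (trace)λ + (det) = 0
λ² - (5)λ + (-14) = 0
λ² - 5λ - 14 = 0
Solving: λ = -2, 7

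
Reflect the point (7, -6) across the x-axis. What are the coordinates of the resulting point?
(7, 6)

Reflection across x-axis: (7, -6) → (7, 6)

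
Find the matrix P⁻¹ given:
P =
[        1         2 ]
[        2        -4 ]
det(P) = -8
P⁻¹ =
[      1/2       1/4 ]
[      1/4      -1/8 ]

For a 2×2 matrix P = [[a, b], [c, d]] with det(P) ≠ 0, P⁻¹ = (1/det(P)) * [[d, -b], [-c, a]].
det(P) = (1)*(-4) - (2)*(2) = -4 - 4 = -8.
P⁻¹ = (1/-8) * [[-4, -2], [-2, 1]].
Dividing each entry by -8 and reducing:
P⁻¹ =
[      1/2       1/4 ]
[      1/4      -1/8 ]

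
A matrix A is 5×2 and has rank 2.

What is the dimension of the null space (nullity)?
0

The rank-nullity theorem for an m×n matrix states:
rank(A) + nullity(A) = n (the number of columns).
Here n = 2 and rank(A) = 2, so nullity(A) = 2 - 2 = 0.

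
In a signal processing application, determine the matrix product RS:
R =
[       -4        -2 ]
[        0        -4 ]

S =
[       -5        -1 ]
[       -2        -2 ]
RS =
[       24         8 ]
[        8         8 ]

Matrix multiplication: (RS)[i][j] = sum over k of R[i][k] * S[k][j].
  (RS)[0][0] = (-4)*(-5) + (-2)*(-2) = 24
  (RS)[0][1] = (-4)*(-1) + (-2)*(-2) = 8
  (RS)[1][0] = (0)*(-5) + (-4)*(-2) = 8
  (RS)[1][1] = (0)*(-1) + (-4)*(-2) = 8
RS =
[       24         8 ]
[        8         8 ]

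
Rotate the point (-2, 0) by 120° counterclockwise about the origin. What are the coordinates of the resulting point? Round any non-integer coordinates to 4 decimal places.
(1.0000, -1.7321)

Rotation matrix R(θ) = [[cos θ, -sin θ], [sin θ, cos θ]]; for θ = 120°:
R = [[-1/2, -√3/2], [√3/2, -1/2]]
Result: R × [-2, 0]ᵀ = [-1/2·-2 + (-√3/2)·0, √3/2·-2 + (-1/2)·0]ᵀ = (1.0000, -1.7321)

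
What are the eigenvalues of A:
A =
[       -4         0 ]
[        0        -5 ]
λ = -5, -4

Solve det(A - λI) = 0. For a 2×2 matrix the characteristic equation is λ² - (trace)λ + det = 0.
trace(A) = a + d = -4 - 5 = -9.
det(A) = a*d - b*c = (-4)*(-5) - (0)*(0) = 20 - 0 = 20.
Characteristic equation: λ² - (-9)λ + (20) = 0.
Discriminant = (-9)² - 4*(20) = 81 - 80 = 1.
λ = (-9 ± √1) / 2 = (-9 ± 1) / 2 = -5, -4.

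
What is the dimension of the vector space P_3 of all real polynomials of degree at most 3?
Dimension = 4

A polynomial of degree at most 3 can be written as a₀ + a₁x + a₂x² + a₃x³, with 4 free coefficients a₀, a₁, a₂, a₃.
The set {1, x, x², x³} is a basis: it spans P_3 (every such polynomial is a linear combination of these) and is linearly independent (a polynomial is zero iff all its coefficients are zero).
Therefore dim(P_3) = 3 + 1 = 4.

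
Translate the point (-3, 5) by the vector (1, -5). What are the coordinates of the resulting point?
(-2, 0)

Translation by (1, -5):
x' = -3 + 1 = -2
y' = 5 + -5 = 0
Homogeneous matrix: [[1, 0, 1], [0, 1, -5], [0, 0, 1]]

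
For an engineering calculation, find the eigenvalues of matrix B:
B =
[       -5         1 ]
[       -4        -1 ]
λ = -3, -3

Solve det(B - λI) = 0. For a 2×2 matrix the characteristic equation is λ² - (trace)λ + det = 0.
trace(B) = a + d = -5 - 1 = -6.
det(B) = a*d - b*c = (-5)*(-1) - (1)*(-4) = 5 + 4 = 9.
Characteristic equation: λ² - (-6)λ + (9) = 0.
Discriminant = (-6)² - 4*(9) = 36 - 36 = 0.
λ = (-6 ± √0) / 2 = (-6 ± 0) / 2 = -3, -3.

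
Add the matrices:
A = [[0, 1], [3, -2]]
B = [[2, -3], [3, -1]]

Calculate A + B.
[[2, -2], [6, -3]]

Add corresponding elements:
(0)+(2)=2
(1)+(-3)=-2
(3)+(3)=6
(-2)+(-1)=-3
A + B = [[2, -2], [6, -3]]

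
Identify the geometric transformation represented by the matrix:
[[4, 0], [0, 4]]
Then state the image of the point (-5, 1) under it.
uniform scaling by factor 4; image of (-5, 1) is (-20, 4)

This is a diagonal matrix with equal entries 4, so it scales both axes by the same factor 4.
The matrix [[4, 0], [0, 4]] represents: uniform scaling by factor 4.
Applying it to (-5, 1): [4·-5 + 0·1, 0·-5 + 4·1] = (-20, 4).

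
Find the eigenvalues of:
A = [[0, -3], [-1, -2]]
λ = -3, 1

Solve det(A - λI) = 0. For a 2×2 matrix this is λ² - (trace)λ + det = 0.
trace(A) = 0 - 2 = -2.
det(A) = (0)*(-2) - (-3)*(-1) = 0 - 3 = -3.
Characteristic equation: λ² - (-2)λ + (-3) = 0.
Discriminant: (-2)² - 4*(-3) = 4 + 12 = 16.
Roots: λ = (-2 ± √16) / 2 = -3, 1.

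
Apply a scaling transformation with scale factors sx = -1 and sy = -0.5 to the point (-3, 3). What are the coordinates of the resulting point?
(3, -1.5)

Scaling matrix:
[[-1, 0], [0, -0.50]]
Result: (-3 × -1, 3 × -0.5) = (3, -1.5)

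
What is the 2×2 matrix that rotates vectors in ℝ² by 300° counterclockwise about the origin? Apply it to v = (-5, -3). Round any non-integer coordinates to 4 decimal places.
R = [[1/2, √3/2], [-√3/2, 1/2]]; R·v = (-5.0981, 2.8301)

A counterclockwise rotation by angle θ in ℝ² has matrix R(θ) = [[cos θ, -sin θ], [sin θ, cos θ]].
For θ = 300°: cos θ = 1/2, sin θ = -√3/2.
R(300°) = [[1/2, √3/2], [-√3/2, 1/2]].
R·v = [1/2·-5 + (√3/2)·-3, -√3/2·-5 + 1/2·-3] = (-5.0981, 2.8301).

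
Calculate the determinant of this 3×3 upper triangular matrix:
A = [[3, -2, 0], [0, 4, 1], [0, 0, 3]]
36

The determinant of a triangular matrix is the product of its diagonal entries (the off-diagonal entries above the diagonal do not affect it).
det(A) = (3) * (4) * (3) = 36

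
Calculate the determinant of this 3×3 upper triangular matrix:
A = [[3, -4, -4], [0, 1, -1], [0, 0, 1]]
3

The determinant of a triangular matrix is the product of its diagonal entries (the off-diagonal entries above the diagonal do not affect it).
det(A) = (3) * (1) * (1) = 3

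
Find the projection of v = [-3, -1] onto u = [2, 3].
[-18/13, -27/13]

The projection of v onto u is proj_u(v) = ((v·u) / (u·u)) · u.
v·u = (-3)*(2) + (-1)*(3) = -9.
u·u = (2)*(2) + (3)*(3) = 13.
coefficient = -9 / 13 = -9/13.
proj_u(v) = -9/13 · [2, 3] = [-18/13, -27/13].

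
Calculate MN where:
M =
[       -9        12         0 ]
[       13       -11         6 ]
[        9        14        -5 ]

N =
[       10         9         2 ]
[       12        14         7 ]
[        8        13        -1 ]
MN =
[       54        87        66 ]
[       46        41       -57 ]
[      218       212       121 ]

Matrix multiplication: (MN)[i][j] = sum over k of M[i][k] * N[k][j].
  (MN)[0][0] = (-9)*(10) + (12)*(12) + (0)*(8) = 54
  (MN)[0][1] = (-9)*(9) + (12)*(14) + (0)*(13) = 87
  (MN)[0][2] = (-9)*(2) + (12)*(7) + (0)*(-1) = 66
  (MN)[1][0] = (13)*(10) + (-11)*(12) + (6)*(8) = 46
  (MN)[1][1] = (13)*(9) + (-11)*(14) + (6)*(13) = 41
  (MN)[1][2] = (13)*(2) + (-11)*(7) + (6)*(-1) = -57
  (MN)[2][0] = (9)*(10) + (14)*(12) + (-5)*(8) = 218
  (MN)[2][1] = (9)*(9) + (14)*(14) + (-5)*(13) = 212
  (MN)[2][2] = (9)*(2) + (14)*(7) + (-5)*(-1) = 121
MN =
[       54        87        66 ]
[       46        41       -57 ]
[      218       212       121 ]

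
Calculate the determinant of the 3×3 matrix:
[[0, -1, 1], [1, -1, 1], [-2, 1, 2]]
3

Expansion along first row:
det = 0·det([[-1,1],[1,2]]) - -1·det([[1,1],[-2,2]]) + 1·det([[1,-1],[-2,1]])
    = 0·(-1·2 - 1·1) - -1·(1·2 - 1·-2) + 1·(1·1 - -1·-2)
    = 0·-3 - -1·4 + 1·-1
    = 0 + 4 + -1 = 3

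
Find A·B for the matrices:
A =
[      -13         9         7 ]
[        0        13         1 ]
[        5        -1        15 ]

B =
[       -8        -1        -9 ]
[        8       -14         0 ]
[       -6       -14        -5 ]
AB =
[      134      -211        82 ]
[       98      -196        -5 ]
[     -138      -201      -120 ]

Matrix multiplication: (AB)[i][j] = sum over k of A[i][k] * B[k][j].
  (AB)[0][0] = (-13)*(-8) + (9)*(8) + (7)*(-6) = 134
  (AB)[0][1] = (-13)*(-1) + (9)*(-14) + (7)*(-14) = -211
  (AB)[0][2] = (-13)*(-9) + (9)*(0) + (7)*(-5) = 82
  (AB)[1][0] = (0)*(-8) + (13)*(8) + (1)*(-6) = 98
  (AB)[1][1] = (0)*(-1) + (13)*(-14) + (1)*(-14) = -196
  (AB)[1][2] = (0)*(-9) + (13)*(0) + (1)*(-5) = -5
  (AB)[2][0] = (5)*(-8) + (-1)*(8) + (15)*(-6) = -138
  (AB)[2][1] = (5)*(-1) + (-1)*(-14) + (15)*(-14) = -201
  (AB)[2][2] = (5)*(-9) + (-1)*(0) + (15)*(-5) = -120
AB =
[      134      -211        82 ]
[       98      -196        -5 ]
[     -138      -201      -120 ]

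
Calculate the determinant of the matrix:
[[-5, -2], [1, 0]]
2

For a 2×2 matrix [[a, b], [c, d]], det = ad - bc
det = (-5)(0) - (-2)(1) = 0 - -2 = 2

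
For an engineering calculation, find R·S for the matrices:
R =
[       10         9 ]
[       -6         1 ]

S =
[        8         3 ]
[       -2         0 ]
RS =
[       62        30 ]
[      -50       -18 ]

Matrix multiplication: (RS)[i][j] = sum over k of R[i][k] * S[k][j].
  (RS)[0][0] = (10)*(8) + (9)*(-2) = 62
  (RS)[0][1] = (10)*(3) + (9)*(0) = 30
  (RS)[1][0] = (-6)*(8) + (1)*(-2) = -50
  (RS)[1][1] = (-6)*(3) + (1)*(0) = -18
RS =
[       62        30 ]
[      -50       -18 ]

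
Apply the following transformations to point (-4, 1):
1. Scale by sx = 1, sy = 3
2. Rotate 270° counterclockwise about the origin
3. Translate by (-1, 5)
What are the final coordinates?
(2, 9)

Step 1: Scale → (-4, 3)
Step 2: Rotate 270° → (3, 4)
Step 3: Translate → (2, 9)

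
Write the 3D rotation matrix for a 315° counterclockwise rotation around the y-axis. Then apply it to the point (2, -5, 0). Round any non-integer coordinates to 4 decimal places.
R = [[√2/2, 0, -√2/2], [0, 1, 0], [√2/2, 0, √2/2]]; R·(2, -5, 0) = (1.4142, -5.0000, 1.4142)

Rotation matrix for 315° around y-axis:
cos(315°) = √2/2, sin(315°) = -√2/2
R = [[√2/2, 0, -√2/2], [0, 1, 0], [√2/2, 0, √2/2]]
Apply to (2, -5, 0): R·[2, -5, 0]ᵀ = (1.4142, -5.0000, 1.4142)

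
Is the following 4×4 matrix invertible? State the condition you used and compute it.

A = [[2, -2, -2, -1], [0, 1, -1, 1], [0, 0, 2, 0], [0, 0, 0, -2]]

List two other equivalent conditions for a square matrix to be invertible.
Yes, invertible; det(A) = -8 ≠ 0. Equivalent conditions: rank(A) = 4; Ax = 0 has only the trivial solution; 0 is not an eigenvalue; the columns of A are linearly independent.

To check invertibility, compute det(A).
The given matrix is triangular, so det(A) equals the product of its diagonal entries = -8 ≠ 0.
Since det(A) ≠ 0, A is invertible.
Equivalent conditions for a square matrix A to be invertible:
- rank(A) = 4 (full rank).
- The homogeneous system Ax = 0 has only the trivial solution x = 0.
- 0 is not an eigenvalue of A.
- The columns (equivalently rows) of A are linearly independent.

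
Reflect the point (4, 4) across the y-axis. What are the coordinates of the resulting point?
(-4, 4)

Reflection across y-axis: (4, 4) → (-4, 4)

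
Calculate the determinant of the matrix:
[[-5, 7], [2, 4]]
-34

For a 2×2 matrix [[a, b], [c, d]], det = ad - bc
det = (-5)(4) - (7)(2) = -20 - 14 = -34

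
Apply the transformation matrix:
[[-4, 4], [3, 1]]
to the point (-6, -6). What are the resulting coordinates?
(0, -24)

Matrix multiplication:
[[-4, 4], [3, 1]] × [-6, -6]ᵀ
= [-4×-6 + 4×-6, 3×-6 + 1×-6]ᵀ
= [0.0000, -24.0000]ᵀ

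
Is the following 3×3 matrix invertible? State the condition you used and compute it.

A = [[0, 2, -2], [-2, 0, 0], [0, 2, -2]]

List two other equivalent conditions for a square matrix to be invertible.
No, not invertible; det(A) = 0 (two rows are equal, so the rows are linearly dependent). Equivalent conditions (failing for this A): rank(A) < 3; Ax = 0 has non-trivial solutions; 0 is an eigenvalue; the columns are linearly dependent.

To check invertibility, compute det(A).
In this matrix, row 0 and the last row are identical, so one row is a scalar multiple of another and the rows are linearly dependent.
A matrix with linearly dependent rows has det = 0 and is not invertible.
Equivalent failed conditions:
- rank(A) < 3.
- Ax = 0 has non-trivial solutions.
- 0 is an eigenvalue.
- The columns are linearly dependent.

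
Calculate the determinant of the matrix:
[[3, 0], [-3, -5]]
-15

For a 2×2 matrix [[a, b], [c, d]], det = ad - bc
det = (3)(-5) - (0)(-3) = -15 - 0 = -15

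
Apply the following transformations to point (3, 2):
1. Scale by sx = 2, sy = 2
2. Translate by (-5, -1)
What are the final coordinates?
(1, 3)

Step 1: Scale (3, 2) by (sx, sy) = (2, 2) → (6, 4)
Step 2: Translate by (-5, -1) → (1, 3)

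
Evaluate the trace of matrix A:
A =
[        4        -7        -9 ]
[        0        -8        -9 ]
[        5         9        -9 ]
tr(A) = 4 - 8 - 9 = -13

The trace of a square matrix is the sum of its diagonal entries.
Diagonal entries of A: A[0][0] = 4, A[1][1] = -8, A[2][2] = -9.
tr(A) = 4 - 8 - 9 = -13.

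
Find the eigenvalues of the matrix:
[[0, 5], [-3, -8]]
λ = -5 and λ = -3

Characteristic equation: det(A - λI) = 0
λ² - (trace)λ + (det) = 0
λ² - (-8)λ + (15) = 0
λ² + 8λ + 15 = 0
Solving: λ = -5, -3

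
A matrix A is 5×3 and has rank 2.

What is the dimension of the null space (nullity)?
1

The rank-nullity theorem for an m×n matrix states:
rank(A) + nullity(A) = n (the number of columns).
Here n = 3 and rank(A) = 2, so nullity(A) = 3 - 2 = 1.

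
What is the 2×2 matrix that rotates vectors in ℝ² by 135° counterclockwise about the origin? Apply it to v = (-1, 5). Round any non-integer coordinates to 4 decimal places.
R = [[-√2/2, -√2/2], [√2/2, -√2/2]]; R·v = (-2.8284, -4.2426)

A counterclockwise rotation by angle θ in ℝ² has matrix R(θ) = [[cos θ, -sin θ], [sin θ, cos θ]].
For θ = 135°: cos θ = -√2/2, sin θ = √2/2.
R(135°) = [[-√2/2, -√2/2], [√2/2, -√2/2]].
R·v = [-√2/2·-1 + (-√2/2)·5, √2/2·-1 + -√2/2·5] = (-2.8284, -4.2426).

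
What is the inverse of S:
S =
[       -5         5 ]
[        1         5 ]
det(S) = -30
S⁻¹ =
[     -1/6       1/6 ]
[     1/30       1/6 ]

For a 2×2 matrix S = [[a, b], [c, d]] with det(S) ≠ 0, S⁻¹ = (1/det(S)) * [[d, -b], [-c, a]].
det(S) = (-5)*(5) - (5)*(1) = -25 - 5 = -30.
S⁻¹ = (1/-30) * [[5, -5], [-1, -5]].
Dividing each entry by -30 and reducing:
S⁻¹ =
[     -1/6       1/6 ]
[     1/30       1/6 ]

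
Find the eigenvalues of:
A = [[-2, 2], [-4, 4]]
λ = 0, 2

Solve det(A - λI) = 0. For a 2×2 matrix this is λ² - (trace)λ + det = 0.
trace(A) = -2 + 4 = 2.
det(A) = (-2)*(4) - (2)*(-4) = -8 + 8 = 0.
Characteristic equation: λ² - (2)λ + (0) = 0.
Discriminant: (2)² - 4*(0) = 4 - 0 = 4.
Roots: λ = (2 ± √4) / 2 = 0, 2.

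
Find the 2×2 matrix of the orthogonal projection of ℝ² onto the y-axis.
[[0, 0], [0, 1]]

The orthogonal projection onto the line spanned by a nonzero vector u = (a, b) has matrix P = (u uᵀ) / (uᵀ u) = (1/(a² + b²)) · [[a², ab], [ab, b²]].
Here u = (0, 1), so a² + b² = 0 + 1 = 1.
P = (1/1) · [[0, 0], [0, 1]] = [[0, 0], [0, 1]].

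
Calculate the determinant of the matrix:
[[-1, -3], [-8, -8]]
-16

For a 2×2 matrix [[a, b], [c, d]], det = ad - bc
det = (-1)(-8) - (-3)(-8) = 8 - 24 = -16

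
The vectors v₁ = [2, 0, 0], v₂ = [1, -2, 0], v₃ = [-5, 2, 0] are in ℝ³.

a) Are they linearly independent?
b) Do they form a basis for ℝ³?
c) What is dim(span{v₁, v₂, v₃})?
Not independent, not a basis, dim(span) = 2

Check whether v₃ can be written as a linear combination of v₁ and v₂.
v₃ = (-2)·v₁ + (-1)·v₂ = [-5, 2, 0], so the three vectors are linearly dependent.
Thus they do not form a basis for ℝ³, and dim(span{v₁, v₂, v₃}) = 2 (spanned by v₁ and v₂).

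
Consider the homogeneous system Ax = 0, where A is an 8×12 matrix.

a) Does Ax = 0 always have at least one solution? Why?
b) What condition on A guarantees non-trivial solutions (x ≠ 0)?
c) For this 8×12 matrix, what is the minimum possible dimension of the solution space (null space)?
a) Yes, x = 0 is always a solution. b) When A has linearly dependent columns (rank < n). c) Minimum nullity = 4.

a) x = 0 satisfies A·0 = 0, so the zero vector is always a solution.
b) Non-trivial solutions exist iff the columns of A are linearly dependent, equivalently rank(A) < n (the number of columns).
c) By rank-nullity, rank(A) + nullity(A) = n = 12. Since A has only 8 rows, rank(A) ≤ 8, so nullity(A) ≥ 12 - 8 = 4.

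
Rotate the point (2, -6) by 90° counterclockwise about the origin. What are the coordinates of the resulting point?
(6, 2)

Rotation matrix R(θ) = [[cos θ, -sin θ], [sin θ, cos θ]]; for θ = 90°:
R = [[0, -1], [1, 0]]
Result: R × [2, -6]ᵀ = [0·2 + (-1)·-6, 1·2 + (0)·-6]ᵀ = (6, 2)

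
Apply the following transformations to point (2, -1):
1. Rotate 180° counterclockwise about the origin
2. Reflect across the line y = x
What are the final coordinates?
(1, -2)

Step 1: Rotate 180° → (-2, 1)
Step 2: Reflect across the line y = x → (1, -2)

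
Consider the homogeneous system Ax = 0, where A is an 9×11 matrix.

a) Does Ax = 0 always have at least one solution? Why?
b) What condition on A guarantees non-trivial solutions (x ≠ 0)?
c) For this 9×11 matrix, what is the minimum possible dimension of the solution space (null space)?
a) Yes, x = 0 is always a solution. b) When A has linearly dependent columns (rank < n). c) Minimum nullity = 2.

a) x = 0 satisfies A·0 = 0, so the zero vector is always a solution.
b) Non-trivial solutions exist iff the columns of A are linearly dependent, equivalently rank(A) < n (the number of columns).
c) By rank-nullity, rank(A) + nullity(A) = n = 11. Since A has only 9 rows, rank(A) ≤ 9, so nullity(A) ≥ 11 - 9 = 2.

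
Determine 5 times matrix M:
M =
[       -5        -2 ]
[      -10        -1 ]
5M =
[      -25       -10 ]
[      -50        -5 ]

Scalar multiplication is elementwise: (5M)[i][j] = 5 * M[i][j].
  (5M)[0][0] = 5 * (-5) = -25
  (5M)[0][1] = 5 * (-2) = -10
  (5M)[1][0] = 5 * (-10) = -50
  (5M)[1][1] = 5 * (-1) = -5
5M =
[      -25       -10 ]
[      -50        -5 ]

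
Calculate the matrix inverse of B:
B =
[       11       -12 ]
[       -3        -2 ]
det(B) = -58
B⁻¹ =
[     1/29     -6/29 ]
[    -3/58    -11/58 ]

For a 2×2 matrix B = [[a, b], [c, d]] with det(B) ≠ 0, B⁻¹ = (1/det(B)) * [[d, -b], [-c, a]].
det(B) = (11)*(-2) - (-12)*(-3) = -22 - 36 = -58.
B⁻¹ = (1/-58) * [[-2, 12], [3, 11]].
Dividing each entry by -58 and reducing:
B⁻¹ =
[     1/29     -6/29 ]
[    -3/58    -11/58 ]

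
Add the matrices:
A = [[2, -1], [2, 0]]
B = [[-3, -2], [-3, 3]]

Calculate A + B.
[[-1, -3], [-1, 3]]

Add corresponding elements:
(2)+(-3)=-1
(-1)+(-2)=-3
(2)+(-3)=-1
(0)+(3)=3
A + B = [[-1, -3], [-1, 3]]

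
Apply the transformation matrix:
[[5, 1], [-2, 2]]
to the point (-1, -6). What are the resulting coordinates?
(-11, -10)

Matrix multiplication:
[[5, 1], [-2, 2]] × [-1, -6]ᵀ
= [5×-1 + 1×-6, -2×-1 + 2×-6]ᵀ
= [-11.0000, -10.0000]ᵀ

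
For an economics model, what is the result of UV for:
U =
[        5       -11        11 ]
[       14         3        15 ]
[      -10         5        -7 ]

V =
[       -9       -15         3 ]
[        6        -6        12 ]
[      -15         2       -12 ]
UV =
[     -276        13      -249 ]
[     -333      -198      -102 ]
[      225       106       114 ]

Matrix multiplication: (UV)[i][j] = sum over k of U[i][k] * V[k][j].
  (UV)[0][0] = (5)*(-9) + (-11)*(6) + (11)*(-15) = -276
  (UV)[0][1] = (5)*(-15) + (-11)*(-6) + (11)*(2) = 13
  (UV)[0][2] = (5)*(3) + (-11)*(12) + (11)*(-12) = -249
  (UV)[1][0] = (14)*(-9) + (3)*(6) + (15)*(-15) = -333
  (UV)[1][1] = (14)*(-15) + (3)*(-6) + (15)*(2) = -198
  (UV)[1][2] = (14)*(3) + (3)*(12) + (15)*(-12) = -102
  (UV)[2][0] = (-10)*(-9) + (5)*(6) + (-7)*(-15) = 225
  (UV)[2][1] = (-10)*(-15) + (5)*(-6) + (-7)*(2) = 106
  (UV)[2][2] = (-10)*(3) + (5)*(12) + (-7)*(-12) = 114
UV =
[     -276        13      -249 ]
[     -333      -198      -102 ]
[      225       106       114 ]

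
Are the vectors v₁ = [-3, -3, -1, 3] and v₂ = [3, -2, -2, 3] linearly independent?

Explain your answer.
Yes, linearly independent

Two vectors are linearly dependent iff one is a scalar multiple of the other.
No single scalar k satisfies v₂ = k·v₁ (the ratios of corresponding entries disagree), so v₁ and v₂ are linearly independent.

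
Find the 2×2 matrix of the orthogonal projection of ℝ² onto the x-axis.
[[1, 0], [0, 0]]

The orthogonal projection onto the line spanned by a nonzero vector u = (a, b) has matrix P = (u uᵀ) / (uᵀ u) = (1/(a² + b²)) · [[a², ab], [ab, b²]].
Here u = (1, 0), so a² + b² = 1 + 0 = 1.
P = (1/1) · [[1, 0], [0, 0]] = [[1, 0], [0, 0]].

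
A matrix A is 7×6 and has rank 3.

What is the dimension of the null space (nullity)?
3

The rank-nullity theorem for an m×n matrix states:
rank(A) + nullity(A) = n (the number of columns).
Here n = 6 and rank(A) = 3, so nullity(A) = 6 - 3 = 3.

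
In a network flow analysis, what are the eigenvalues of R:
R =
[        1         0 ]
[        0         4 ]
λ = 1, 4

Solve det(R - λI) = 0. For a 2×2 matrix the characteristic equation is λ² - (trace)λ + det = 0.
trace(R) = a + d = 1 + 4 = 5.
det(R) = a*d - b*c = (1)*(4) - (0)*(0) = 4 - 0 = 4.
Characteristic equation: λ² - (5)λ + (4) = 0.
Discriminant = (5)² - 4*(4) = 25 - 16 = 9.
λ = (5 ± √9) / 2 = (5 ± 3) / 2 = 1, 4.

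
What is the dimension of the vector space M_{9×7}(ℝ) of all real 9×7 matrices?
Dimension = 63

A real 9×7 matrix is determined by its 9·7 = 63 independent entries.
A standard basis is {E_ij : 1 ≤ i ≤ 9, 1 ≤ j ≤ 7}, where E_ij has a 1 in position (i, j) and 0 elsewhere — there are 63 such matrices, and they are linearly independent and span M_{9×7}(ℝ).
Therefore dim(M_{9×7}(ℝ)) = 63.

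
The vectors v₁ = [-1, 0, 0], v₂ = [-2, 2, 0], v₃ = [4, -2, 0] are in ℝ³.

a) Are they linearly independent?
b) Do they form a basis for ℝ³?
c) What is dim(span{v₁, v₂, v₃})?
Not independent, not a basis, dim(span) = 2

Check whether v₃ can be written as a linear combination of v₁ and v₂.
v₃ = (-2)·v₁ + (-1)·v₂ = [4, -2, 0], so the three vectors are linearly dependent.
Thus they do not form a basis for ℝ³, and dim(span{v₁, v₂, v₃}) = 2 (spanned by v₁ and v₂).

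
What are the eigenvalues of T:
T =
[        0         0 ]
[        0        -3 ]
λ = -3, 0

Solve det(T - λI) = 0. For a 2×2 matrix the characteristic equation is λ² - (trace)λ + det = 0.
trace(T) = a + d = 0 - 3 = -3.
det(T) = a*d - b*c = (0)*(-3) - (0)*(0) = 0 - 0 = 0.
Characteristic equation: λ² - (-3)λ + (0) = 0.
Discriminant = (-3)² - 4*(0) = 9 - 0 = 9.
λ = (-3 ± √9) / 2 = (-3 ± 3) / 2 = -3, 0.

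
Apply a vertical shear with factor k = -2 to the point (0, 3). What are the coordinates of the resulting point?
(0, 3)

Shear matrix for vertical shear with factor k = -2:
[[1, 0], [-2, 1]]
Result: (0, 3) → (0, 3)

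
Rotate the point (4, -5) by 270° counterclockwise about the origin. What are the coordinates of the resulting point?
(-5, -4)

Rotation matrix R(θ) = [[cos θ, -sin θ], [sin θ, cos θ]]; for θ = 270°:
R = [[0, 1], [-1, 0]]
Result: R × [4, -5]ᵀ = [0·4 + (1)·-5, -1·4 + (0)·-5]ᵀ = (-5, -4)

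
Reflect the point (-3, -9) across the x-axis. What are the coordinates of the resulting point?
(-3, 9)

Reflection across x-axis: (-3, -9) → (-3, 9)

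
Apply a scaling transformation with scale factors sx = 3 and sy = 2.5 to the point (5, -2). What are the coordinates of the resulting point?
(15, -5.0)

Scaling matrix:
[[3, 0], [0, 2.50]]
Result: (5 × 3, -2 × 2.5) = (15, -5.0)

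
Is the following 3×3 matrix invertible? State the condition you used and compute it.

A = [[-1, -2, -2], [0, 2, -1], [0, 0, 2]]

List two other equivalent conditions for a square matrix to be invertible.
Yes, invertible; det(A) = -4 ≠ 0. Equivalent conditions: rank(A) = 3; Ax = 0 has only the trivial solution; 0 is not an eigenvalue; the columns of A are linearly independent.

To check invertibility, compute det(A).
The given matrix is triangular, so det(A) equals the product of its diagonal entries = -4 ≠ 0.
Since det(A) ≠ 0, A is invertible.
Equivalent conditions for a square matrix A to be invertible:
- rank(A) = 3 (full rank).
- The homogeneous system Ax = 0 has only the trivial solution x = 0.
- 0 is not an eigenvalue of A.
- The columns (equivalently rows) of A are linearly independent.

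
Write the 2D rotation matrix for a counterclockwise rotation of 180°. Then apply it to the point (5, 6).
R = [[-1, 0], [0, -1]]; R·(5, 6) = (-5, -6)

Rotation matrix formula: R(θ) = [[cos θ, -sin θ], [sin θ, cos θ]]
For θ = 180°:
cos(180°) = -1
sin(180°) = 0
R = [[-1, 0], [0, -1]]
Apply to (5, 6): [-1·5 + (0)·6, 0·5 + -1·6] = (-5, -6)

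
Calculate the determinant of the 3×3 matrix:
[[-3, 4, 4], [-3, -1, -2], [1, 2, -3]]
-85

Expansion along first row:
det = -3·det([[-1,-2],[2,-3]]) - 4·det([[-3,-2],[1,-3]]) + 4·det([[-3,-1],[1,2]])
    = -3·(-1·-3 - -2·2) - 4·(-3·-3 - -2·1) + 4·(-3·2 - -1·1)
    = -3·7 - 4·11 + 4·-5
    = -21 + -44 + -20 = -85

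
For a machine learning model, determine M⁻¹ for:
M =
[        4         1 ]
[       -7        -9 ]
det(M) = -29
M⁻¹ =
[     9/29      1/29 ]
[    -7/29     -4/29 ]

For a 2×2 matrix M = [[a, b], [c, d]] with det(M) ≠ 0, M⁻¹ = (1/det(M)) * [[d, -b], [-c, a]].
det(M) = (4)*(-9) - (1)*(-7) = -36 + 7 = -29.
M⁻¹ = (1/-29) * [[-9, -1], [7, 4]].
Dividing each entry by -29 and reducing:
M⁻¹ =
[     9/29      1/29 ]
[    -7/29     -4/29 ]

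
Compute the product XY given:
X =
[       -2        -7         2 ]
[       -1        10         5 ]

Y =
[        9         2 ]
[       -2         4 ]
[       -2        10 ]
XY =
[       -8       -12 ]
[      -39        88 ]

Matrix multiplication: (XY)[i][j] = sum over k of X[i][k] * Y[k][j].
  (XY)[0][0] = (-2)*(9) + (-7)*(-2) + (2)*(-2) = -8
  (XY)[0][1] = (-2)*(2) + (-7)*(4) + (2)*(10) = -12
  (XY)[1][0] = (-1)*(9) + (10)*(-2) + (5)*(-2) = -39
  (XY)[1][1] = (-1)*(2) + (10)*(4) + (5)*(10) = 88
XY =
[       -8       -12 ]
[      -39        88 ]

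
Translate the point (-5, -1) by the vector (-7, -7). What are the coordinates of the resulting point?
(-12, -8)

Translation by (-7, -7):
x' = -5 + -7 = -12
y' = -1 + -7 = -8
Homogeneous matrix: [[1, 0, -7], [0, 1, -7], [0, 0, 1]]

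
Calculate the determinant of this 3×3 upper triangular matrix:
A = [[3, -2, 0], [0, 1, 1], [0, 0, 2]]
6

The determinant of a triangular matrix is the product of its diagonal entries (the off-diagonal entries above the diagonal do not affect it).
det(A) = (3) * (1) * (2) = 6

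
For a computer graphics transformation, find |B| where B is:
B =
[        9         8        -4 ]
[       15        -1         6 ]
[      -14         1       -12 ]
det(B) = 818

Expand along row 0 (cofactor expansion): det(B) = a*(e*i - f*h) - b*(d*i - f*g) + c*(d*h - e*g), where the 3×3 is [[a, b, c], [d, e, f], [g, h, i]].
Minor M_00 = (-1)*(-12) - (6)*(1) = 12 - 6 = 6.
Minor M_01 = (15)*(-12) - (6)*(-14) = -180 + 84 = -96.
Minor M_02 = (15)*(1) - (-1)*(-14) = 15 - 14 = 1.
det(B) = (9)*(6) - (8)*(-96) + (-4)*(1) = 54 + 768 - 4 = 818.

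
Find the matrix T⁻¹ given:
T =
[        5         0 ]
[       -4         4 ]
det(T) = 20
T⁻¹ =
[      1/5         0 ]
[      1/5       1/4 ]

For a 2×2 matrix T = [[a, b], [c, d]] with det(T) ≠ 0, T⁻¹ = (1/det(T)) * [[d, -b], [-c, a]].
det(T) = (5)*(4) - (0)*(-4) = 20 - 0 = 20.
T⁻¹ = (1/20) * [[4, 0], [4, 5]].
Dividing each entry by 20 and reducing:
T⁻¹ =
[      1/5         0 ]
[      1/5       1/4 ]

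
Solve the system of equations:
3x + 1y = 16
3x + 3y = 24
x = 4, y = 4

Use elimination (row reduction):
Equation 1: 3x + 1y = 16.
Equation 2: 3x + 3y = 24.
Multiply Eq1 by 3 and Eq2 by 3: 9x + 3y = 48;  9x + 9y = 72.
Subtract: (6)y = 24, so y = 4.
Back-substitute into Eq1: 3x + 1*(4) = 16, so x = 4.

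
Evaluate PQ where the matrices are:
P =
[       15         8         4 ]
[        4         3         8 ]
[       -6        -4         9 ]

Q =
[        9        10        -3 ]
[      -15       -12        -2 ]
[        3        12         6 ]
PQ =
[       27       102       -37 ]
[       15       100        30 ]
[       33        96        80 ]

Matrix multiplication: (PQ)[i][j] = sum over k of P[i][k] * Q[k][j].
  (PQ)[0][0] = (15)*(9) + (8)*(-15) + (4)*(3) = 27
  (PQ)[0][1] = (15)*(10) + (8)*(-12) + (4)*(12) = 102
  (PQ)[0][2] = (15)*(-3) + (8)*(-2) + (4)*(6) = -37
  (PQ)[1][0] = (4)*(9) + (3)*(-15) + (8)*(3) = 15
  (PQ)[1][1] = (4)*(10) + (3)*(-12) + (8)*(12) = 100
  (PQ)[1][2] = (4)*(-3) + (3)*(-2) + (8)*(6) = 30
  (PQ)[2][0] = (-6)*(9) + (-4)*(-15) + (9)*(3) = 33
  (PQ)[2][1] = (-6)*(10) + (-4)*(-12) + (9)*(12) = 96
  (PQ)[2][2] = (-6)*(-3) + (-4)*(-2) + (9)*(6) = 80
PQ =
[       27       102       -37 ]
[       15       100        30 ]
[       33        96        80 ]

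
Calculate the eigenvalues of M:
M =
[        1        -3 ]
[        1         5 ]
λ = 2, 4

Solve det(M - λI) = 0. For a 2×2 matrix the characteristic equation is λ² - (trace)λ + det = 0.
trace(M) = a + d = 1 + 5 = 6.
det(M) = a*d - b*c = (1)*(5) - (-3)*(1) = 5 + 3 = 8.
Characteristic equation: λ² - (6)λ + (8) = 0.
Discriminant = (6)² - 4*(8) = 36 - 32 = 4.
λ = (6 ± √4) / 2 = (6 ± 2) / 2 = 2, 4.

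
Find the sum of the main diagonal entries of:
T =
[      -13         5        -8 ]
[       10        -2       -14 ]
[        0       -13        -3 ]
tr(T) = -13 - 2 - 3 = -18

The trace of a square matrix is the sum of its diagonal entries.
Diagonal entries of T: T[0][0] = -13, T[1][1] = -2, T[2][2] = -3.
tr(T) = -13 - 2 - 3 = -18.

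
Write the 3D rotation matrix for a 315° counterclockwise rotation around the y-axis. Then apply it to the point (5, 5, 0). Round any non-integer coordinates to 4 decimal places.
R = [[√2/2, 0, -√2/2], [0, 1, 0], [√2/2, 0, √2/2]]; R·(5, 5, 0) = (3.5355, 5.0000, 3.5355)

Rotation matrix for 315° around y-axis:
cos(315°) = √2/2, sin(315°) = -√2/2
R = [[√2/2, 0, -√2/2], [0, 1, 0], [√2/2, 0, √2/2]]
Apply to (5, 5, 0): R·[5, 5, 0]ᵀ = (3.5355, 5.0000, 3.5355)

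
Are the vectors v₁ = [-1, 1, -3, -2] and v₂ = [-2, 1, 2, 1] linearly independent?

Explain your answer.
Yes, linearly independent

Two vectors are linearly dependent iff one is a scalar multiple of the other.
No single scalar k satisfies v₂ = k·v₁ (the ratios of corresponding entries disagree), so v₁ and v₂ are linearly independent.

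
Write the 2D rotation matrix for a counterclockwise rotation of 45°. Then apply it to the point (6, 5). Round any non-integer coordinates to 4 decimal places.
R = [[√2/2, -√2/2], [√2/2, √2/2]]; R·(6, 5) = (0.7071, 7.7782)

Rotation matrix formula: R(θ) = [[cos θ, -sin θ], [sin θ, cos θ]]
For θ = 45°:
cos(45°) = √2/2
sin(45°) = √2/2
R = [[√2/2, -√2/2], [√2/2, √2/2]]
Apply to (6, 5): [√2/2·6 + (-√2/2)·5, √2/2·6 + √2/2·5] = (0.7071, 7.7782)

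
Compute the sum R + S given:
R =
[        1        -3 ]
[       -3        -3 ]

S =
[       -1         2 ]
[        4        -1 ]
R + S =
[        0        -1 ]
[        1        -4 ]

Matrix addition is elementwise: (R+S)[i][j] = R[i][j] + S[i][j].
  (R+S)[0][0] = (1) + (-1) = 0
  (R+S)[0][1] = (-3) + (2) = -1
  (R+S)[1][0] = (-3) + (4) = 1
  (R+S)[1][1] = (-3) + (-1) = -4
R + S =
[        0        -1 ]
[        1        -4 ]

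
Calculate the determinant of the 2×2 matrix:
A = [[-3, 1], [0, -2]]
6

For A = [[a, b], [c, d]], det(A) = a*d - b*c.
det(A) = (-3)*(-2) - (1)*(0) = 6 - 0 = 6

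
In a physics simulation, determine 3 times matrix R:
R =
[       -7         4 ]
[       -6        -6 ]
3R =
[      -21        12 ]
[      -18       -18 ]

Scalar multiplication is elementwise: (3R)[i][j] = 3 * R[i][j].
  (3R)[0][0] = 3 * (-7) = -21
  (3R)[0][1] = 3 * (4) = 12
  (3R)[1][0] = 3 * (-6) = -18
  (3R)[1][1] = 3 * (-6) = -18
3R =
[      -21        12 ]
[      -18       -18 ]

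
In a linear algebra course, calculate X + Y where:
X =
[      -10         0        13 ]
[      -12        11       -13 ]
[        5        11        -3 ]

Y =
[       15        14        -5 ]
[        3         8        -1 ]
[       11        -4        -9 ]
X + Y =
[        5        14         8 ]
[       -9        19       -14 ]
[       16         7       -12 ]

Matrix addition is elementwise: (X+Y)[i][j] = X[i][j] + Y[i][j].
  (X+Y)[0][0] = (-10) + (15) = 5
  (X+Y)[0][1] = (0) + (14) = 14
  (X+Y)[0][2] = (13) + (-5) = 8
  (X+Y)[1][0] = (-12) + (3) = -9
  (X+Y)[1][1] = (11) + (8) = 19
  (X+Y)[1][2] = (-13) + (-1) = -14
  (X+Y)[2][0] = (5) + (11) = 16
  (X+Y)[2][1] = (11) + (-4) = 7
  (X+Y)[2][2] = (-3) + (-9) = -12
X + Y =
[        5        14         8 ]
[       -9        19       -14 ]
[       16         7       -12 ]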